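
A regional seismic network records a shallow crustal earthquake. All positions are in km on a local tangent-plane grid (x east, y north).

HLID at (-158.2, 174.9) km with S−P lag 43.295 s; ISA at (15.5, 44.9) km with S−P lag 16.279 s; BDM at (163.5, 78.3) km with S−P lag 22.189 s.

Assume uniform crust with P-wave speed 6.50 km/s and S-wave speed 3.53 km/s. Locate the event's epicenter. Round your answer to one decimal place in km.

Distance from S−P lag: d = Δt · v_P v_S / (v_P − v_S) = Δt · (6.50·3.53)/(6.50−3.53) ≈ 7.7256·Δt.
So d_HLID = 334.48, d_ISA = 125.76, d_BDM = 171.42 km.
Circle about each station: (x + 158.2)² + (y − 174.9)² = 334.48²; (x − 15.5)² + (y − 44.9)² = 125.76²; (x − 163.5)² + (y − 78.3)² = 171.42².
Subtracting the HLID equation from the ISA and BDM equations removes the quadratic terms:
347.4 x − 260.0 y = 42700.30
643.4 x − 193.2 y = 59737.94
Solving the 2×2 system: x ≈ 72.7, y ≈ -67.1 km.
Check against HLID (with the unrounded x, y): √((x + 158.2)²+(y − 174.9)²) = 334.48 ≈ 334.48 km. ✓

x ≈ 72.7 km, y ≈ -67.1 km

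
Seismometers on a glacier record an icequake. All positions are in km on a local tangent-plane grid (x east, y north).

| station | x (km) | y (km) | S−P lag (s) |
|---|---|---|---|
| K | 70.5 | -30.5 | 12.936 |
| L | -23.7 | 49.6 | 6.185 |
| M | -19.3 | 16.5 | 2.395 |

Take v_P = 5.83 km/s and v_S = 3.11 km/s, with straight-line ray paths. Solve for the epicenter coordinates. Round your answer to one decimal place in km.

x ≈ -3.6 km, y ≈ 13.6 km

Distance from S−P lag: d = Δt · v_P v_S / (v_P − v_S) = Δt · (5.83·3.11)/(5.83−3.11) ≈ 6.6659·Δt.
So d_K = 86.23, d_L = 41.23, d_M = 15.96 km.
Circle about each station: (x − 70.5)² + (y + 30.5)² = 86.23²; (x + 23.7)² + (y − 49.6)² = 41.23²; (x + 19.3)² + (y − 16.5)² = 15.96².
Subtracting the K equation from the L and M equations removes the quadratic terms:
-188.4 x + 160.2 y = 2857.05
-179.6 x + 94.0 y = 1925.13
Solving the 2×2 system: x ≈ -3.6, y ≈ 13.6 km.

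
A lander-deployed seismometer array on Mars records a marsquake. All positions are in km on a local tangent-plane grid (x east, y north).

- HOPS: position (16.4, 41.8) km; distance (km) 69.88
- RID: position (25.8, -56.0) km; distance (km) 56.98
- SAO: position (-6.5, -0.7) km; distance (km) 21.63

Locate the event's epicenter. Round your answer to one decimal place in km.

(-17.7, -19.2)

Circle about each station: (x − 16.4)² + (y − 41.8)² = 69.88²; (x − 25.8)² + (y + 56.0)² = 56.98²; (x + 6.5)² + (y + 0.7)² = 21.63².
Subtracting the HOPS equation from the RID and SAO equations removes the quadratic terms:
18.8 x − 195.6 y = 3421.93
-45.8 x − 85.0 y = 2441.90
Solving the 2×2 system: x ≈ -17.7, y ≈ -19.2 km.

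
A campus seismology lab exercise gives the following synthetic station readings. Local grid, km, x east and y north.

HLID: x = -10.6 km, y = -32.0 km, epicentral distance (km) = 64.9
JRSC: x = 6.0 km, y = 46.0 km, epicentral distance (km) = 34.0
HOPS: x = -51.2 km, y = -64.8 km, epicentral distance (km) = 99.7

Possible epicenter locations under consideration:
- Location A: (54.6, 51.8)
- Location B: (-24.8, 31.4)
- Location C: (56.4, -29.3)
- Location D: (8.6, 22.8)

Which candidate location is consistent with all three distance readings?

Location B

For each candidate, compare |candidate − station| to the reported distance:
Location A: residuals HLID 41.3, JRSC 14.9, HOPS 57.7 → max 57.7 km
Location B: residuals HLID 0.1, JRSC 0.1, HOPS 0.1 → max 0.1 km
Location C: residuals HLID 2.2, JRSC 56.6, HOPS 13.6 → max 56.6 km
Location D: residuals HLID 6.8, JRSC 10.7, HOPS 6.4 → max 10.7 km
Only Location B has all residuals ≈ 0.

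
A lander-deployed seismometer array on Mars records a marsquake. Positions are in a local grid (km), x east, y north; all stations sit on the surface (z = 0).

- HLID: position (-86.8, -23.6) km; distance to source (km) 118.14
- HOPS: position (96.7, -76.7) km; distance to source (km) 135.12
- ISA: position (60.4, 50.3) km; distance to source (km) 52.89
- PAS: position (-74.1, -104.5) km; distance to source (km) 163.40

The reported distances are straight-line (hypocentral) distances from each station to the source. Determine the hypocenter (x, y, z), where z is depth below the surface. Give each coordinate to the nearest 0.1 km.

Each station gives a sphere (x−x_i)² + (y−y_i)² + z² = d_i² (stations at z=0).
Subtracting the HLID sphere from HOPS and ISA: z² cancels, leaving linear equations in x and y:
367.0 x − 106.2 y = 2842.23
294.4 x + 147.8 y = 9246.76
Solving: x ≈ 16.397, y ≈ 29.901 km (keep extra digits for the depth step; rounded: 16.4, 29.9).
Then from the HLID sphere: z² = 118.14² − (x + 86.8)² − (y + 23.6)² with x = 16.397, y = 29.901, so z ≈ 21.097 ≈ 21.1 km.
Check against PAS (with the unrounded solution): distance 163.40 ≈ 163.40 km. ✓

(16.4, 29.9, 21.1)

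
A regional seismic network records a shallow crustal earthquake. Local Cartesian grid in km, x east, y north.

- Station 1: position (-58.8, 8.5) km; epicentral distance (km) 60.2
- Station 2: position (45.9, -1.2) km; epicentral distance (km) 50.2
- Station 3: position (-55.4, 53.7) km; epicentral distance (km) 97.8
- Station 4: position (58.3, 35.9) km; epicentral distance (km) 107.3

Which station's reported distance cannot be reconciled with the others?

Station 2

Solve using three stations at a time. Using Station 1, Station 3, Station 4 (subtract circle equations pairwise → linear system) gives (x, y) ≈ (-20.0, -37.4).
Distances from that point to each station vs reported:
  Station 1: calculated 60.1 vs reported 60.2 → residual 0.1 km
  Station 2: calculated 75.2 vs reported 50.2 → residual 25.0 km
  Station 3: calculated 97.7 vs reported 97.8 → residual 0.1 km
  Station 4: calculated 107.3 vs reported 107.3 → residual 0.0 km
Station 1, Station 3, Station 4 are mutually consistent (residuals ≈ 0); Station 2 is off by 25.0 km.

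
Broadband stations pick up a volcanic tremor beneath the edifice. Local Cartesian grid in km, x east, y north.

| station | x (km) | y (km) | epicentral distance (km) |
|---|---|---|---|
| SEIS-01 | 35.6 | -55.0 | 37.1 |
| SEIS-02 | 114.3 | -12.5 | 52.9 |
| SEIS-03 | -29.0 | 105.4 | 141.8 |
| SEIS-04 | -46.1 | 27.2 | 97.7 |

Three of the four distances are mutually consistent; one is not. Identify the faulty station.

SEIS-02

Solve using three stations at a time. Using SEIS-01, SEIS-03, SEIS-04 (subtract circle equations pairwise → linear system) gives (x, y) ≈ (40.4, -18.3).
Distances from that point to each station vs reported:
  SEIS-01: calculated 37.0 vs reported 37.1 → residual 0.1 km
  SEIS-02: calculated 74.2 vs reported 52.9 → residual 21.3 km
  SEIS-03: calculated 141.8 vs reported 141.8 → residual 0.0 km
  SEIS-04: calculated 97.7 vs reported 97.7 → residual 0.0 km
SEIS-01, SEIS-03, SEIS-04 are mutually consistent (residuals ≈ 0); SEIS-02 is off by 21.3 km.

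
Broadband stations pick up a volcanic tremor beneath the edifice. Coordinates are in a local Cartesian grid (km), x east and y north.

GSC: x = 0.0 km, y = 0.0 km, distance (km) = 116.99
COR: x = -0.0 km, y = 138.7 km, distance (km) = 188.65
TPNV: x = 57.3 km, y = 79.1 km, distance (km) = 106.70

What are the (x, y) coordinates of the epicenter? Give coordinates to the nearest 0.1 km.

x ≈ 116.6 km, y ≈ -9.6 km

Circle about each station: x² + y² = 116.99²; x² + (y − 138.7)² = 188.65²; (x − 57.3)² + (y − 79.1)² = 106.70².
Subtracting pairs of circle equations eliminates x²+y² and gives linear equations (the radical axes):
-0.0 x + 277.4 y = -2664.47
114.6 x + 158.2 y = 11841.87
Solving the 2×2 system: x ≈ 116.6, y ≈ -9.6 km.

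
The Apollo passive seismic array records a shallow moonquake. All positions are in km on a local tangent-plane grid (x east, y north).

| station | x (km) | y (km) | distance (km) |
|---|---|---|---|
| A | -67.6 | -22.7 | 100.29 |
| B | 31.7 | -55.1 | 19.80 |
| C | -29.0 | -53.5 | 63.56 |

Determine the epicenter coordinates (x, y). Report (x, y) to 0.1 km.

x ≈ 31.9 km, y ≈ -35.3 km

Circle about each station: (x + 67.6)² + (y + 22.7)² = 100.29²; (x − 31.7)² + (y + 55.1)² = 19.80²; (x + 29.0)² + (y + 53.5)² = 63.56².
Subtracting the A equation from the B and C equations removes the quadratic terms:
198.6 x − 64.8 y = 8621.89
77.2 x − 61.6 y = 4636.41
Solving the 2×2 system: x ≈ 31.9, y ≈ -35.3 km.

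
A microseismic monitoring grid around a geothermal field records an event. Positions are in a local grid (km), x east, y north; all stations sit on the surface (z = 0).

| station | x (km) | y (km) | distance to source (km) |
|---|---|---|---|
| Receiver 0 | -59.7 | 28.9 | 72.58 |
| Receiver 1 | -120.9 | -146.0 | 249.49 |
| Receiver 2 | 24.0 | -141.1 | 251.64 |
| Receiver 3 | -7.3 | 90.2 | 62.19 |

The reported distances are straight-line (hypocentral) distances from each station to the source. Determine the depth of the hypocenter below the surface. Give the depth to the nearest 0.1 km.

32.5 km

Each station gives a sphere (x−x_i)² + (y−y_i)² + z² = d_i² (stations at z=0).
Subtracting the Receiver 0 sphere from Receiver 1 and Receiver 2: z² cancels, leaving linear equations in x and y:
-122.4 x − 349.8 y = -25443.89
167.4 x − 340.0 y = -41968.92
Solving: x ≈ -60.194, y ≈ 93.801 km (keep extra digits for the depth step; rounded: -60.2, 93.8).
Then from the Receiver 0 sphere: z² = 72.58² − (x + 59.7)² − (y − 28.9)² with x = -60.194, y = 93.801, so z ≈ 32.488 ≈ 32.5 km.
Check against Receiver 3 (with the unrounded solution): distance 62.18 ≈ 62.19 km. ✓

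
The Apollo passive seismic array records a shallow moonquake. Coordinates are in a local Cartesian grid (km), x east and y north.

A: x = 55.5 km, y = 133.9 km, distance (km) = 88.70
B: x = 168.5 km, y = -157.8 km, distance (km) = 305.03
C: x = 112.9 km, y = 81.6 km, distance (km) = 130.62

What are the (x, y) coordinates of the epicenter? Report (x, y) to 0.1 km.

Circle about each station: (x − 55.5)² + (y − 133.9)² = 88.70²; (x − 168.5)² + (y + 157.8)² = 305.03²; (x − 112.9)² + (y − 81.6)² = 130.62².
Subtracting the A equation from the B and C equations removes the quadratic terms:
226.0 x − 583.4 y = -52891.98
114.8 x − 104.6 y = -10798.38
Solving the 2×2 system: x ≈ -17.7, y ≈ 83.8 km.
Check against A (with the unrounded x, y): √((x − 55.5)²+(y − 133.9)²) = 88.71 ≈ 88.70 km. ✓

x ≈ -17.7 km, y ≈ 83.8 km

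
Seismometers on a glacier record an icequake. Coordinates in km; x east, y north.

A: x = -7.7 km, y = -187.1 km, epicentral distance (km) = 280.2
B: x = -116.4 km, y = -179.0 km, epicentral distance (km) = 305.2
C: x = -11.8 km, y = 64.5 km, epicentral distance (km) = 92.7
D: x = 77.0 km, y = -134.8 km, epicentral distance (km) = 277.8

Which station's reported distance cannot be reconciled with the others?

B

Solve using three stations at a time. Using A, C, D (subtract circle equations pairwise → linear system) gives (x, y) ≈ (-103.8, 76.1).
Distances from that point to each station vs reported:
  A: calculated 280.2 vs reported 280.2 → residual 0.0 km
  B: calculated 255.4 vs reported 305.2 → residual 49.8 km
  C: calculated 92.8 vs reported 92.7 → residual 0.1 km
  D: calculated 277.8 vs reported 277.8 → residual 0.0 km
A, C, D are mutually consistent (residuals ≈ 0); B is off by 49.8 km.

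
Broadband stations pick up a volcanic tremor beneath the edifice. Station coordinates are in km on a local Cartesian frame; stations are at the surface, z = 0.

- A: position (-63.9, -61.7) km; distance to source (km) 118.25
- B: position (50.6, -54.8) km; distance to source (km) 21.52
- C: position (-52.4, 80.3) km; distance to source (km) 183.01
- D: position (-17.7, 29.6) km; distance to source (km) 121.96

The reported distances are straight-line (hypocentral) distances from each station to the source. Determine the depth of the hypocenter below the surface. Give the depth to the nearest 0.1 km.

Each station gives a sphere (x−x_i)² + (y−y_i)² + z² = d_i² (stations at z=0).
Subtracting the A sphere from B and C: z² cancels, leaving linear equations in x and y:
229.0 x + 13.8 y = 11193.25
23.0 x + 284.0 y = -18205.85
Solving: x ≈ 53.001, y ≈ -68.397 km (keep extra digits for the depth step; rounded: 53.0, -68.4).
Then from the A sphere: z² = 118.25² − (x + 63.9)² − (y + 61.7)² with x = 53.001, y = -68.397, so z ≈ 16.504 ≈ 16.5 km.
Check against D (with the unrounded solution): distance 121.96 ≈ 121.96 km. ✓

16.5 km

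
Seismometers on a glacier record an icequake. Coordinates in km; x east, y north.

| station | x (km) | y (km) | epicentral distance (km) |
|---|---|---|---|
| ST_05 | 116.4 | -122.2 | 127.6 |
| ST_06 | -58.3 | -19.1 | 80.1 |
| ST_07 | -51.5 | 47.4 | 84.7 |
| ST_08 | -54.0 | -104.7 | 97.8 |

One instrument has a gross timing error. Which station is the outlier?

Solve using three stations at a time. Using ST_05, ST_06, ST_08 (subtract circle equations pairwise → linear system) gives (x, y) ≈ (19.1, -39.7).
Distances from that point to each station vs reported:
  ST_05: calculated 127.6 vs reported 127.6 → residual 0.0 km
  ST_06: calculated 80.1 vs reported 80.1 → residual 0.0 km
  ST_07: calculated 112.1 vs reported 84.7 → residual 27.4 km
  ST_08: calculated 97.8 vs reported 97.8 → residual 0.0 km
ST_05, ST_06, ST_08 are mutually consistent (residuals ≈ 0); ST_07 is off by 27.4 km.

ST_07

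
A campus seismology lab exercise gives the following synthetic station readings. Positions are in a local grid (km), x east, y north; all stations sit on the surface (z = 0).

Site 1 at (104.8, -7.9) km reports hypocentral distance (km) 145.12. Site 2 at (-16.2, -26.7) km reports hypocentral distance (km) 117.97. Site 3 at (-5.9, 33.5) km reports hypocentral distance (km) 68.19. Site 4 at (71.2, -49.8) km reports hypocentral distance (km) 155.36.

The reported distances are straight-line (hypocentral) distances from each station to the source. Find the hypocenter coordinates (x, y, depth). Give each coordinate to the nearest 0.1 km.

Each station gives a sphere (x−x_i)² + (y−y_i)² + z² = d_i² (stations at z=0).
Subtracting the Site 1 sphere from Site 2 and Site 3: z² cancels, leaving linear equations in x and y:
-242.0 x − 37.6 y = -2927.23
-221.4 x + 82.8 y = 6521.55
Solving: x ≈ -0.100, y ≈ 78.495 km (keep extra digits for the depth step; rounded: -0.1, 78.5).
Then from the Site 1 sphere: z² = 145.12² − (x − 104.8)² − (y + 7.9)² with x = -0.100, y = 78.495, so z ≈ 50.909 ≈ 50.9 km.

x ≈ -0.1 km, y ≈ 78.5 km, depth ≈ 50.9 km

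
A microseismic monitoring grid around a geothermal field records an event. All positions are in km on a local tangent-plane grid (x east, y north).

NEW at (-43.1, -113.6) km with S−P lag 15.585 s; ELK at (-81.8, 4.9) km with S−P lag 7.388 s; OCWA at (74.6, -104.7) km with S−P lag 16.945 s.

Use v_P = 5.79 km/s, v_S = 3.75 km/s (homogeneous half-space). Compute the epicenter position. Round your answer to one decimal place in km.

-17.6 km east, 50.3 km north

Distance from S−P lag: d = Δt · v_P v_S / (v_P − v_S) = Δt · (5.79·3.75)/(5.79−3.75) ≈ 10.6434·Δt.
So d_NEW = 165.88, d_ELK = 78.63, d_OCWA = 180.35 km.
Circle about each station: (x + 43.1)² + (y + 113.6)² = 165.88²; (x + 81.8)² + (y − 4.9)² = 78.63²; (x − 74.6)² + (y + 104.7)² = 180.35².
Subtracting the NEW equation from the ELK and OCWA equations removes the quadratic terms:
-77.4 x + 237.0 y = 13286.18
235.4 x + 17.8 y = -3245.27
Solving the 2×2 system: x ≈ -17.6, y ≈ 50.3 km.
Check against NEW (with the unrounded x, y): √((x + 43.1)²+(y + 113.6)²) = 165.89 ≈ 165.88 km. ✓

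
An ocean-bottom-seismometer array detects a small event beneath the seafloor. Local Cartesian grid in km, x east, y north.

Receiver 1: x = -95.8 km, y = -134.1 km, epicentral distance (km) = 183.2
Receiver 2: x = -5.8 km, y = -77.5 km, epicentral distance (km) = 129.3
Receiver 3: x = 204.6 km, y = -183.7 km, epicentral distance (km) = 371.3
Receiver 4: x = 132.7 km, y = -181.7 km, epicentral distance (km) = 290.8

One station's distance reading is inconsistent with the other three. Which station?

Solve using three stations at a time. Using Receiver 1, Receiver 2, Receiver 4 (subtract circle equations pairwise → linear system) gives (x, y) ≈ (-51.2, 43.6).
Distances from that point to each station vs reported:
  Receiver 1: calculated 183.2 vs reported 183.2 → residual 0.0 km
  Receiver 2: calculated 129.3 vs reported 129.3 → residual 0.0 km
  Receiver 3: calculated 342.2 vs reported 371.3 → residual 29.1 km
  Receiver 4: calculated 290.8 vs reported 290.8 → residual 0.0 km
Receiver 1, Receiver 2, Receiver 4 are mutually consistent (residuals ≈ 0); Receiver 3 is off by 29.1 km.

Receiver 3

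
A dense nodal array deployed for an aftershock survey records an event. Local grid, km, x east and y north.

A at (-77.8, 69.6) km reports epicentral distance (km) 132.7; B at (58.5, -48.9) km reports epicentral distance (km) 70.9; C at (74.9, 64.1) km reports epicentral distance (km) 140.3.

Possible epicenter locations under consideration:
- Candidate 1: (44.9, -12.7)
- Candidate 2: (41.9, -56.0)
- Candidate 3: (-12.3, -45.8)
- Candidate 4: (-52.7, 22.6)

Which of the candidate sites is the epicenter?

Candidate 3

For each candidate, compare |candidate − station| to the reported distance:
Candidate 1: residuals A 15.0, B 32.2, C 57.8 → max 57.8 km
Candidate 2: residuals A 40.8, B 52.8, C 15.7 → max 52.8 km
Candidate 3: residuals A 0.0, B 0.0, C 0.0 → max 0.0 km
Candidate 4: residuals A 79.4, B 61.3, C 6.1 → max 79.4 km
Only Candidate 3 has all residuals ≈ 0.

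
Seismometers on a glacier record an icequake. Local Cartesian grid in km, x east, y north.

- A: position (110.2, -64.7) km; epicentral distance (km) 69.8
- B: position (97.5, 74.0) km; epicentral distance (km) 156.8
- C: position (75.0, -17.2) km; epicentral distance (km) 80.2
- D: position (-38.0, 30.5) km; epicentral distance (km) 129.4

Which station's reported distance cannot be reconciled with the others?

Solve using three stations at a time. Using A, B, D (subtract circle equations pairwise → linear system) gives (x, y) ≈ (40.8, -72.2).
Distances from that point to each station vs reported:
  A: calculated 69.8 vs reported 69.8 → residual 0.0 km
  B: calculated 156.8 vs reported 156.8 → residual 0.0 km
  C: calculated 64.8 vs reported 80.2 → residual 15.4 km
  D: calculated 129.4 vs reported 129.4 → residual 0.0 km
A, B, D are mutually consistent (residuals ≈ 0); C is off by 15.4 km.

C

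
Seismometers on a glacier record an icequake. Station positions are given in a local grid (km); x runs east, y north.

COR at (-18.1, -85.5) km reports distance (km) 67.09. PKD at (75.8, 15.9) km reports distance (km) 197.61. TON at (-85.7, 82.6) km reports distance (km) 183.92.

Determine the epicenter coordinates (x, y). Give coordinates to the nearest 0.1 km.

Circle about each station: (x + 18.1)² + (y + 85.5)² = 67.09²; (x − 75.8)² + (y − 15.9)² = 197.61²; (x + 85.7)² + (y − 82.6)² = 183.92².
Subtracting the COR equation from the PKD and TON equations removes the quadratic terms:
187.8 x + 202.8 y = -36188.05
-135.2 x + 336.2 y = -22796.11
Solving the 2×2 system: x ≈ -83.3, y ≈ -101.3 km.

x ≈ -83.3 km, y ≈ -101.3 km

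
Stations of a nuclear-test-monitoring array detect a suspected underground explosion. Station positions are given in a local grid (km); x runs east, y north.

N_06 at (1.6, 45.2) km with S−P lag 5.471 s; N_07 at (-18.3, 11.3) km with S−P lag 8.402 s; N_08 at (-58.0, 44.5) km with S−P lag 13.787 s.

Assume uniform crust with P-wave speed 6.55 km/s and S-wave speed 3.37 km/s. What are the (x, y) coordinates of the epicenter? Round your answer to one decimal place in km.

Distance from S−P lag: d = Δt · v_P v_S / (v_P − v_S) = Δt · (6.55·3.37)/(6.55−3.37) ≈ 6.9414·Δt.
So d_N_06 = 37.98, d_N_07 = 58.32, d_N_08 = 95.70 km.
Circle about each station: (x − 1.6)² + (y − 45.2)² = 37.98²; (x + 18.3)² + (y − 11.3)² = 58.32²; (x + 58.0)² + (y − 44.5)² = 95.70².
Subtracting pairs of circle equations eliminates x²+y² and gives linear equations (the radical axes):
-39.8 x − 67.8 y = -3541.76
-119.2 x − 1.4 y = -4417.36
Solving the 2×2 system: x ≈ 36.7, y ≈ 30.7 km.

x ≈ 36.7 km, y ≈ 30.7 km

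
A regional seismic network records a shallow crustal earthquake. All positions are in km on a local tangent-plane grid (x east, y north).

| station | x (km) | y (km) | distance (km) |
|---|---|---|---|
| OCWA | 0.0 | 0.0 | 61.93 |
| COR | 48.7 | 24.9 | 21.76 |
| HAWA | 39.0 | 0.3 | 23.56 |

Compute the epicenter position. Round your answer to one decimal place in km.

Circle about each station: x² + y² = 61.93²; (x − 48.7)² + (y − 24.9)² = 21.76²; (x − 39.0)² + (y − 0.3)² = 23.56².
Subtracting the OCWA equation from the COR and HAWA equations removes the quadratic terms:
97.4 x + 49.8 y = 6353.53
78.0 x + 0.6 y = 4801.34
Solving the 2×2 system: x ≈ 61.5, y ≈ 7.3 km.

x ≈ 61.5 km, y ≈ 7.3 km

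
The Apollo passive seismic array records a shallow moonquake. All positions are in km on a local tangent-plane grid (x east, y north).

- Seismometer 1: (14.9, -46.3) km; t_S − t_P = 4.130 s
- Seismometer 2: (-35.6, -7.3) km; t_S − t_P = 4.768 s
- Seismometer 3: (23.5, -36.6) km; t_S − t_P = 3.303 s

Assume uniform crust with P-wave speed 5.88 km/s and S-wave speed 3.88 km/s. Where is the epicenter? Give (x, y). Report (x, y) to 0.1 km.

Distance from S−P lag: d = Δt · v_P v_S / (v_P − v_S) = Δt · (5.88·3.88)/(5.88−3.88) ≈ 11.4072·Δt.
So d_Seismometer 1 = 47.11, d_Seismometer 2 = 54.39, d_Seismometer 3 = 37.68 km.
Circle about each station: (x − 14.9)² + (y + 46.3)² = 47.11²; (x + 35.6)² + (y + 7.3)² = 54.39²; (x − 23.5)² + (y + 36.6)² = 37.68².
Subtracting the Seismometer 1 equation from the Seismometer 2 and Seismometer 3 equations removes the quadratic terms:
-101.0 x + 78.0 y = -1783.97
17.2 x + 19.4 y = 325.68
Solving the 2×2 system: x ≈ 18.2, y ≈ 0.7 km.

(18.2, 0.7)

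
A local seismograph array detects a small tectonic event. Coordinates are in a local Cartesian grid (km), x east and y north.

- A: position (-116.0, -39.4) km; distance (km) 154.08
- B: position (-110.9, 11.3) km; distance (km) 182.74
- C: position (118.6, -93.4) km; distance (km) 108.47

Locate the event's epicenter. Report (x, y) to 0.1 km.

Circle about each station: (x + 116.0)² + (y + 39.4)² = 154.08²; (x + 110.9)² + (y − 11.3)² = 182.74²; (x − 118.6)² + (y + 93.4)² = 108.47².
Subtracting the A equation from the B and C equations removes the quadratic terms:
10.2 x + 101.4 y = -12235.12
469.2 x − 108.0 y = 19756.07
Solving the 2×2 system: x ≈ 14.0, y ≈ -122.1 km.

14.0 km east, -122.1 km north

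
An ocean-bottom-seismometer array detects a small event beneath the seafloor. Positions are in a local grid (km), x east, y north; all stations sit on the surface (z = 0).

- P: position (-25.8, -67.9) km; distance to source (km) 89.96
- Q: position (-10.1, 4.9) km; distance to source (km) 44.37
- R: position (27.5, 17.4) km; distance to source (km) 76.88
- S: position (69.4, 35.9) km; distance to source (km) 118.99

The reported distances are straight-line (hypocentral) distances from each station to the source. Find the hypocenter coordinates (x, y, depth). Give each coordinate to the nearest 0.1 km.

(-45.5, 16.5, 24.1)

Each station gives a sphere (x−x_i)² + (y−y_i)² + z² = d_i² (stations at z=0).
Subtracting the P sphere from Q and R: z² cancels, leaving linear equations in x and y:
31.4 x + 145.6 y = 974.07
106.6 x + 170.6 y = -2034.77
Solving: x ≈ -45.497, y ≈ 16.502 km (keep extra digits for the depth step; rounded: -45.5, 16.5).
Then from the P sphere: z² = 89.96² − (x + 25.8)² − (y + 67.9)² with x = -45.497, y = 16.502, so z ≈ 24.107 ≈ 24.1 km.
Check against S (with the unrounded solution): distance 118.99 ≈ 118.99 km. ✓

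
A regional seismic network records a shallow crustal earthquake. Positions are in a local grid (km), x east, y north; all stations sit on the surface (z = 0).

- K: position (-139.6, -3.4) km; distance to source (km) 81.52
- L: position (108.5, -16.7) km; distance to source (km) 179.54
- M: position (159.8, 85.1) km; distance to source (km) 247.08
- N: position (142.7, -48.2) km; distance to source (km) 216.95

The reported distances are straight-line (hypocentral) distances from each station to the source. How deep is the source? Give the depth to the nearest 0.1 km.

depth ≈ 36.8 km

Each station gives a sphere (x−x_i)² + (y−y_i)² + z² = d_i² (stations at z=0).
Subtracting the K sphere from L and M: z² cancels, leaving linear equations in x and y:
496.2 x − 26.6 y = -33037.68
598.8 x + 177.0 y = -41124.69
Solving: x ≈ -66.903, y ≈ -6.006 km (keep extra digits for the depth step; rounded: -66.9, -6.0).
Then from the K sphere: z² = 81.52² − (x + 139.6)² − (y + 3.4)² with x = -66.903, y = -6.006, so z ≈ 36.795 ≈ 36.8 km.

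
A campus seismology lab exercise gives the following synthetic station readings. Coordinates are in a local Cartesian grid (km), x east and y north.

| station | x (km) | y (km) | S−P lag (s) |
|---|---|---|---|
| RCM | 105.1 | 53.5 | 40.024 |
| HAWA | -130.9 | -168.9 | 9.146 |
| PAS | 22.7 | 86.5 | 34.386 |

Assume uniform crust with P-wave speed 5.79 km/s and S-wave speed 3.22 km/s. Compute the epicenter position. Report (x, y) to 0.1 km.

Distance from S−P lag: d = Δt · v_P v_S / (v_P − v_S) = Δt · (5.79·3.22)/(5.79−3.22) ≈ 7.2544·Δt.
So d_RCM = 290.35, d_HAWA = 66.35, d_PAS = 249.45 km.
Circle about each station: (x − 105.1)² + (y − 53.5)² = 290.35²; (x + 130.9)² + (y + 168.9)² = 66.35²; (x − 22.7)² + (y − 86.5)² = 249.45².
Subtracting pairs of circle equations eliminates x²+y² and gives linear equations (the radical axes):
-472.0 x − 444.8 y = 111654.56
-164.8 x + 66.0 y = 16167.10
Solving the 2×2 system: x ≈ -139.4, y ≈ -103.1 km.

(-139.4, -103.1)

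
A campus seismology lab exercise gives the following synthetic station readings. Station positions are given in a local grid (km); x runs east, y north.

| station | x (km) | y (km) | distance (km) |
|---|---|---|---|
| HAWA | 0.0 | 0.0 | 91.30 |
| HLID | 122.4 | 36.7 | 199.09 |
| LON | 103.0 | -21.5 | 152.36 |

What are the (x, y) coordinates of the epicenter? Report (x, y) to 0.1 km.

-36.0 km east, -83.9 km north

Circle about each station: x² + y² = 91.30²; (x − 122.4)² + (y − 36.7)² = 199.09²; (x − 103.0)² + (y + 21.5)² = 152.36².
Subtracting the HAWA equation from the HLID and LON equations removes the quadratic terms:
244.8 x + 73.4 y = -14972.49
206.0 x − 43.0 y = -3806.63
Solving the 2×2 system: x ≈ -36.0, y ≈ -83.9 km.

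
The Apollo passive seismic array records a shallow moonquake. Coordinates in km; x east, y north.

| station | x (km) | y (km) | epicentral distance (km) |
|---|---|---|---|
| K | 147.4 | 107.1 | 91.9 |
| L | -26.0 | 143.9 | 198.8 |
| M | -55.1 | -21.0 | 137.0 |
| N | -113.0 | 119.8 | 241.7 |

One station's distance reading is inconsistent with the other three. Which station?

K

Solve using three stations at a time. Using L, M, N (subtract circle equations pairwise → linear system) gives (x, y) ≈ (82.0, -23.1).
Distances from that point to each station vs reported:
  K: calculated 145.7 vs reported 91.9 → residual 53.8 km
  L: calculated 198.9 vs reported 198.8 → residual 0.1 km
  M: calculated 137.1 vs reported 137.0 → residual 0.1 km
  N: calculated 241.8 vs reported 241.7 → residual 0.1 km
L, M, N are mutually consistent (residuals ≈ 0); K is off by 53.8 km.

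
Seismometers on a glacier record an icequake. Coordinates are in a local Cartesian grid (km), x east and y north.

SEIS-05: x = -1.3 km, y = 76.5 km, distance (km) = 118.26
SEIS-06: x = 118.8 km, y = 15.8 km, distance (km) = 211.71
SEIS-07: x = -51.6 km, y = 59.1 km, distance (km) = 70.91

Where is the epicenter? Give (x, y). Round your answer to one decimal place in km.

Circle about each station: (x + 1.3)² + (y − 76.5)² = 118.26²; (x − 118.8)² + (y − 15.8)² = 211.71²; (x + 51.6)² + (y − 59.1)² = 70.91².
Subtracting the SEIS-05 equation from the SEIS-06 and SEIS-07 equations removes the quadratic terms:
240.2 x − 121.4 y = -22326.56
-100.6 x − 34.8 y = 9258.63
Solving the 2×2 system: x ≈ -92.4, y ≈ 1.1 km.

-92.4 km east, 1.1 km north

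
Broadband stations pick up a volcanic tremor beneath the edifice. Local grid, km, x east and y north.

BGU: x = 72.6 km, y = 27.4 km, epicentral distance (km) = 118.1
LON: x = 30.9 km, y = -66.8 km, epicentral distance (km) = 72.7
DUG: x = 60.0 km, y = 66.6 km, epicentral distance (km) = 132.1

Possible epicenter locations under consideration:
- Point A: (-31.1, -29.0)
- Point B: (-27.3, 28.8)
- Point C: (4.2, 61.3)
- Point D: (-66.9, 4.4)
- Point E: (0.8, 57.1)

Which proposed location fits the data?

Point A

For each candidate, compare |candidate − station| to the reported distance:
Point A: residuals BGU 0.1, LON 0.1, DUG 0.0 → max 0.1 km
Point B: residuals BGU 18.2, LON 39.2, DUG 37.0 → max 39.2 km
Point C: residuals BGU 41.8, LON 58.2, DUG 76.0 → max 76.0 km
Point D: residuals BGU 23.3, LON 48.3, DUG 9.2 → max 48.3 km
Point E: residuals BGU 40.4, LON 54.8, DUG 72.1 → max 72.1 km
Only Point A has all residuals ≈ 0.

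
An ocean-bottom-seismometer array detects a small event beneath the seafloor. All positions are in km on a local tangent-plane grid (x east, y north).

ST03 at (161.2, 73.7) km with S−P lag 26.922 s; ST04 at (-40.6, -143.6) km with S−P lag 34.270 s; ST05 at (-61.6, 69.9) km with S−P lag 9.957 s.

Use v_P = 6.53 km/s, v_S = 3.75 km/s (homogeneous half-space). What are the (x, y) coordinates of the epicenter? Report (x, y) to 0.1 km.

Distance from S−P lag: d = Δt · v_P v_S / (v_P − v_S) = Δt · (6.53·3.75)/(6.53−3.75) ≈ 8.8085·Δt.
So d_ST03 = 237.14, d_ST04 = 301.87, d_ST05 = 87.71 km.
Circle about each station: (x − 161.2)² + (y − 73.7)² = 237.14²; (x + 40.6)² + (y + 143.6)² = 301.87²; (x + 61.6)² + (y − 69.9)² = 87.71².
Subtracting the ST03 equation from the ST04 and ST05 equations removes the quadratic terms:
-403.6 x − 434.6 y = -44037.93
-445.6 x − 7.6 y = 25805.78
Solving the 2×2 system: x ≈ -60.6, y ≈ 157.6 km.
Check against ST03 (with the unrounded x, y): √((x − 161.2)²+(y − 73.7)²) = 237.14 ≈ 237.14 km. ✓

-60.6 km east, 157.6 km north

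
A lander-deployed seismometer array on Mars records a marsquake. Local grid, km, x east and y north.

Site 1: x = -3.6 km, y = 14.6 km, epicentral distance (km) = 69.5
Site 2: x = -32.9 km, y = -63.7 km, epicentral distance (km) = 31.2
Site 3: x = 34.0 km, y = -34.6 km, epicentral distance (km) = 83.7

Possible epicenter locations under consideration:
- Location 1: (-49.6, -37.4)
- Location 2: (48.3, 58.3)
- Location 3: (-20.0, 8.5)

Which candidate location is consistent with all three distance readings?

For each candidate, compare |candidate − station| to the reported distance:
Location 1: residuals Site 1 0.1, Site 2 0.0, Site 3 0.1 → max 0.1 km
Location 2: residuals Site 1 1.7, Site 2 115.4, Site 3 10.3 → max 115.4 km
Location 3: residuals Site 1 52.0, Site 2 42.1, Site 3 14.6 → max 52.0 km
Only Location 1 has all residuals ≈ 0.

Location 1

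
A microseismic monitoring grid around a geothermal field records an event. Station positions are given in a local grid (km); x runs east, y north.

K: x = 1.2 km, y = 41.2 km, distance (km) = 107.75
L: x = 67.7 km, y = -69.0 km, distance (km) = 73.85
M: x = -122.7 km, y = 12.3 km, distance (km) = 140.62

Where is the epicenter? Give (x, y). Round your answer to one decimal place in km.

(-6.1, -66.3)

Circle about each station: (x − 1.2)² + (y − 41.2)² = 107.75²; (x − 67.7)² + (y + 69.0)² = 73.85²; (x + 122.7)² + (y − 12.3)² = 140.62².
Subtracting the K equation from the L and M equations removes the quadratic terms:
133.0 x − 220.4 y = 13801.65
-247.8 x − 57.8 y = 5343.78
Solving the 2×2 system: x ≈ -6.1, y ≈ -66.3 km.
Check against K (with the unrounded x, y): √((x − 1.2)²+(y − 41.2)²) = 107.75 ≈ 107.75 km. ✓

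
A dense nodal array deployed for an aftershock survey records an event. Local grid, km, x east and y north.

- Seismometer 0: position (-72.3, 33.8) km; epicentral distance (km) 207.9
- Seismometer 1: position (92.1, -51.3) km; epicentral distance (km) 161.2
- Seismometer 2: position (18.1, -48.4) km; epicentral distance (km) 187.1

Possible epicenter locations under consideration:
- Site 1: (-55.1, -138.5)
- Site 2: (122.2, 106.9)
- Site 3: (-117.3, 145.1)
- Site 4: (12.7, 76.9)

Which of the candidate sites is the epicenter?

Site 2

For each candidate, compare |candidate − station| to the reported distance:
Site 1: residuals Seismometer 0 34.7, Seismometer 1 9.9, Seismometer 2 71.0 → max 71.0 km
Site 2: residuals Seismometer 0 0.1, Seismometer 1 0.2, Seismometer 2 0.1 → max 0.2 km
Site 3: residuals Seismometer 0 87.8, Seismometer 1 125.9, Seismometer 2 49.1 → max 125.9 km
Site 4: residuals Seismometer 0 112.6, Seismometer 1 10.4, Seismometer 2 61.7 → max 112.6 km
Only Site 2 has all residuals ≈ 0.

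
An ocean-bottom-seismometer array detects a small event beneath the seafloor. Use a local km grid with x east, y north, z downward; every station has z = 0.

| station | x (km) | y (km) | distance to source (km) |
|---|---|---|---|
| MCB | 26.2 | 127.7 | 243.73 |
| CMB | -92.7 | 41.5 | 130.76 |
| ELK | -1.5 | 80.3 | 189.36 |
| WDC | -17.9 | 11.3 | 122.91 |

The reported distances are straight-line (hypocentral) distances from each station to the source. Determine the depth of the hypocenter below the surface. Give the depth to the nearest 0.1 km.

Each station gives a sphere (x−x_i)² + (y−y_i)² + z² = d_i² (stations at z=0).
Subtracting the MCB sphere from CMB and ELK: z² cancels, leaving linear equations in x and y:
-237.8 x − 172.4 y = 35627.95
-55.4 x − 94.8 y = 13003.71
Solving: x ≈ -87.411, y ≈ -86.088 km (keep extra digits for the depth step; rounded: -87.4, -86.1).
Then from the MCB sphere: z² = 243.73² − (x − 26.2)² − (y − 127.7)² with x = -87.411, y = -86.088, so z ≈ 28.134 ≈ 28.1 km.

28.1 km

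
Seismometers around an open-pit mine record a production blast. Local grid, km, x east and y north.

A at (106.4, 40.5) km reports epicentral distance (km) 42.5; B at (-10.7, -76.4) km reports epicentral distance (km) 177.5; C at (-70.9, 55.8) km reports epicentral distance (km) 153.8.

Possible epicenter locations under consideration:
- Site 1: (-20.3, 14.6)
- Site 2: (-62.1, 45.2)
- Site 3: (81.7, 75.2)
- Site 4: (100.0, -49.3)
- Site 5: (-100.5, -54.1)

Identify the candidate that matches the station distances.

Site 3

For each candidate, compare |candidate − station| to the reported distance:
Site 1: residuals A 86.8, B 86.0, C 88.5 → max 88.5 km
Site 2: residuals A 126.1, B 45.5, C 140.0 → max 140.0 km
Site 3: residuals A 0.1, B 0.0, C 0.0 → max 0.1 km
Site 4: residuals A 47.5, B 63.5, C 46.8 → max 63.5 km
Site 5: residuals A 185.0, B 85.0, C 40.0 → max 185.0 km
Only Site 3 has all residuals ≈ 0.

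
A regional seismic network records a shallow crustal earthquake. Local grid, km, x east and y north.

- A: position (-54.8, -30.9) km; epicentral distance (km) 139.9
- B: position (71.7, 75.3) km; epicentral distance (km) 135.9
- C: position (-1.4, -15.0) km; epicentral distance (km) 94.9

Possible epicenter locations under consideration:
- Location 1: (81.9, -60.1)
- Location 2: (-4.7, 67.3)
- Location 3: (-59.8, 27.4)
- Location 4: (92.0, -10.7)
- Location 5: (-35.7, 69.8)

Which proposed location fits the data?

For each candidate, compare |candidate − station| to the reported distance:
Location 1: residuals A 0.1, B 0.1, C 0.2 → max 0.2 km
Location 2: residuals A 29.7, B 59.1, C 12.5 → max 59.1 km
Location 3: residuals A 81.4, B 4.1, C 22.7 → max 81.4 km
Location 4: residuals A 8.3, B 47.5, C 1.4 → max 47.5 km
Location 5: residuals A 37.4, B 28.4, C 3.4 → max 37.4 km
Only Location 1 has all residuals ≈ 0.

Location 1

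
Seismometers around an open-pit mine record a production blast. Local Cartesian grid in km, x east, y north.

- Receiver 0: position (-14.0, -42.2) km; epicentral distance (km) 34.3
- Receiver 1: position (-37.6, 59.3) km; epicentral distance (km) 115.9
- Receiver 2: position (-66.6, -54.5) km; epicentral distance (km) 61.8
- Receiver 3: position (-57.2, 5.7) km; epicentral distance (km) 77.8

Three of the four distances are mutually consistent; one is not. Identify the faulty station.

Receiver 0

Solve using three stations at a time. Using Receiver 1, Receiver 2, Receiver 3 (subtract circle equations pairwise → linear system) gives (x, y) ≈ (-5.1, -51.8).
Distances from that point to each station vs reported:
  Receiver 0: calculated 13.1 vs reported 34.3 → residual 21.2 km
  Receiver 1: calculated 115.8 vs reported 115.9 → residual 0.1 km
  Receiver 2: calculated 61.6 vs reported 61.8 → residual 0.2 km
  Receiver 3: calculated 77.6 vs reported 77.8 → residual 0.2 km
Receiver 1, Receiver 2, Receiver 3 are mutually consistent (residuals ≈ 0); Receiver 0 is off by 21.2 km.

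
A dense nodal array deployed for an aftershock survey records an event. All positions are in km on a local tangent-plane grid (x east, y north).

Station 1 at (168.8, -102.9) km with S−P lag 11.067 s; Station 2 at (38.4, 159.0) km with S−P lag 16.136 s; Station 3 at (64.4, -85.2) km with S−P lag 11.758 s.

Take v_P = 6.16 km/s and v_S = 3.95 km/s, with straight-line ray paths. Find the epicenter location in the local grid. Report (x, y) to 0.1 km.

Distance from S−P lag: d = Δt · v_P v_S / (v_P − v_S) = Δt · (6.16·3.95)/(6.16−3.95) ≈ 11.0100·Δt.
So d_Station 1 = 121.85, d_Station 2 = 177.66, d_Station 3 = 129.46 km.
Circle about each station: (x − 168.8)² + (y + 102.9)² = 121.85²; (x − 38.4)² + (y − 159.0)² = 177.66²; (x − 64.4)² + (y + 85.2)² = 129.46².
Subtracting the Station 1 equation from the Station 2 and Station 3 equations removes the quadratic terms:
-260.8 x + 523.8 y = -29041.94
-208.8 x + 35.4 y = -29587.92
Solving the 2×2 system: x ≈ 144.5, y ≈ 16.5 km.
Check against Station 1 (with the unrounded x, y): √((x − 168.8)²+(y + 102.9)²) = 121.85 ≈ 121.85 km. ✓

144.5 km east, 16.5 km north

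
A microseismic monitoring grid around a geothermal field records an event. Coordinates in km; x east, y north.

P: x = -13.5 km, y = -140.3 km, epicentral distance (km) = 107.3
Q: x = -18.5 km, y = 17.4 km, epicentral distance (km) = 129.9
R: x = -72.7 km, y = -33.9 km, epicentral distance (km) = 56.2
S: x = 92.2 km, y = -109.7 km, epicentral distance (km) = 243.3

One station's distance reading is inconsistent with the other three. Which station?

Solve using three stations at a time. Using P, Q, R (subtract circle equations pairwise → linear system) gives (x, y) ≈ (-103.1, -81.2).
Distances from that point to each station vs reported:
  P: calculated 107.3 vs reported 107.3 → residual 0.0 km
  Q: calculated 129.9 vs reported 129.9 → residual 0.0 km
  R: calculated 56.2 vs reported 56.2 → residual 0.0 km
  S: calculated 197.3 vs reported 243.3 → residual 46.0 km
P, Q, R are mutually consistent (residuals ≈ 0); S is off by 46.0 km.

S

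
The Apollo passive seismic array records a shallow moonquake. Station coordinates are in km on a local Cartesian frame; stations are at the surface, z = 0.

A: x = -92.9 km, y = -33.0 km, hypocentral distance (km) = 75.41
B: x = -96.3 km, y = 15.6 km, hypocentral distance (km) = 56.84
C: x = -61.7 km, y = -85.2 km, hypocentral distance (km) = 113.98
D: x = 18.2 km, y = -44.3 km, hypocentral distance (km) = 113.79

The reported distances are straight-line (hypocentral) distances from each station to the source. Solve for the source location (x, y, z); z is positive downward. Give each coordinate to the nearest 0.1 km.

Each station gives a sphere (x−x_i)² + (y−y_i)² + z² = d_i² (stations at z=0).
Subtracting the A sphere from B and C: z² cancels, leaving linear equations in x and y:
-6.8 x + 97.2 y = 2253.52
62.4 x − 104.4 y = -5958.25
Solving: x ≈ -64.211, y ≈ 18.692 km (keep extra digits for the depth step; rounded: -64.2, 18.7).
Then from the A sphere: z² = 75.41² − (x + 92.9)² − (y + 33.0)² with x = -64.211, y = 18.692, so z ≈ 46.814 ≈ 46.8 km.
Check against D (with the unrounded solution): distance 113.80 ≈ 113.79 km. ✓

x ≈ -64.2 km, y ≈ 18.7 km, depth ≈ 46.8 km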